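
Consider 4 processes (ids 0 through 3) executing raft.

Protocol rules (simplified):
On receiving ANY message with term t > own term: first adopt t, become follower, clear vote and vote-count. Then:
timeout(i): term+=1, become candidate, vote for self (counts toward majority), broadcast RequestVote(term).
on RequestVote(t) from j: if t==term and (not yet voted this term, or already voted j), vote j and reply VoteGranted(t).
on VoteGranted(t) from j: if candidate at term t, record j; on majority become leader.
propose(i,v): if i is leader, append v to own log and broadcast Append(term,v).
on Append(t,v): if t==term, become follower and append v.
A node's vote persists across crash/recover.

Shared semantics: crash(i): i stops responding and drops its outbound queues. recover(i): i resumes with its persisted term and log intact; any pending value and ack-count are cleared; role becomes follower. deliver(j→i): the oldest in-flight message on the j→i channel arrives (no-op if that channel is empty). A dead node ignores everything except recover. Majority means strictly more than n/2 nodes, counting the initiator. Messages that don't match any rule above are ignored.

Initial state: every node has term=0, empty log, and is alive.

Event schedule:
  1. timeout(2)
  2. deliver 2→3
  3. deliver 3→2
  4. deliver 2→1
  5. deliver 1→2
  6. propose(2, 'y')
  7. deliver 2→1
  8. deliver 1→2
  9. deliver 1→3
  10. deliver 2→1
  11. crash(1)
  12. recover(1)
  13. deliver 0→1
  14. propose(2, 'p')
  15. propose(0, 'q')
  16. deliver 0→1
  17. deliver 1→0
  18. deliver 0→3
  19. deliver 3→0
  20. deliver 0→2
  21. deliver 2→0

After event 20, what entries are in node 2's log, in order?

e1 timeout(2): 2[cand,t=1,-]
e2 deliver 2→3: 3[foll,t=1,-]
e3 deliver 3→2: ·
e4 deliver 2→1: 1[foll,t=1,-]
e5 deliver 1→2: 2[lead,t=1,-]
e6 propose(2,'y'): 2[lead,t=1,y]
e7 deliver 2→1: 1[foll,t=1,y]
e8 deliver 1→2: ·
e9 deliver 1→3: ·
e10 deliver 2→1: ·
e11 crash(1): 1[✗foll,t=1,y]
e12 recover(1): 1[foll,t=1,y]
e13 deliver 0→1: ·
e14 propose(2,'p'): 2[lead,t=1,y,p]
e15 propose(0,'q'): ·
e16 deliver 0→1: ·
e17 deliver 1→0: ·
e18 deliver 0→3: ·
e19 deliver 3→0: ·
e20 deliver 0→2: ·

y,p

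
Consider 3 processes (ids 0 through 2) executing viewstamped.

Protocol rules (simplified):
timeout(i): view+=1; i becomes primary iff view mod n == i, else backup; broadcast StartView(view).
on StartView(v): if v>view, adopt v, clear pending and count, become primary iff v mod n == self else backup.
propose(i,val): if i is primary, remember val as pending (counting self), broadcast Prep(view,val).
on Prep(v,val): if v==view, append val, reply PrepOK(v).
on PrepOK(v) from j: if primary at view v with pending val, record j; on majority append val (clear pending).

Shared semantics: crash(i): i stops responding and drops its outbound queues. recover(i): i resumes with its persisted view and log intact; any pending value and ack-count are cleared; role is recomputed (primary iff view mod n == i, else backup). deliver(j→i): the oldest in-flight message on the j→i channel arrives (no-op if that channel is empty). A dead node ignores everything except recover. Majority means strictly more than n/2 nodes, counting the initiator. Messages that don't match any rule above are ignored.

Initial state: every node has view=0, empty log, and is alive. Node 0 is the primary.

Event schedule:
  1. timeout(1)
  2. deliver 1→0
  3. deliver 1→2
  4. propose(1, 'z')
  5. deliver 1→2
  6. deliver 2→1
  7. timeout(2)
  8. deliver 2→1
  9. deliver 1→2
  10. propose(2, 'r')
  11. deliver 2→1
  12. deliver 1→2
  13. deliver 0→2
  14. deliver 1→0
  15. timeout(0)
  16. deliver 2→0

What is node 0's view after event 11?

e1 timeout(1): 1[prim,v=1,-]
e2 deliver 1→0: 0[back,v=1,-]
e3 deliver 1→2: 2[back,v=1,-]
e4 propose(1,'z'): ·
e5 deliver 1→2: 2[back,v=1,z]
e6 deliver 2→1: 1[prim,v=1,z]
e7 timeout(2): 2[prim,v=2,z]
e8 deliver 2→1: 1[back,v=2,z]
e9 deliver 1→2: ·
e10 propose(2,'r'): ·
e11 deliver 2→1: 1[back,v=2,z,r]

1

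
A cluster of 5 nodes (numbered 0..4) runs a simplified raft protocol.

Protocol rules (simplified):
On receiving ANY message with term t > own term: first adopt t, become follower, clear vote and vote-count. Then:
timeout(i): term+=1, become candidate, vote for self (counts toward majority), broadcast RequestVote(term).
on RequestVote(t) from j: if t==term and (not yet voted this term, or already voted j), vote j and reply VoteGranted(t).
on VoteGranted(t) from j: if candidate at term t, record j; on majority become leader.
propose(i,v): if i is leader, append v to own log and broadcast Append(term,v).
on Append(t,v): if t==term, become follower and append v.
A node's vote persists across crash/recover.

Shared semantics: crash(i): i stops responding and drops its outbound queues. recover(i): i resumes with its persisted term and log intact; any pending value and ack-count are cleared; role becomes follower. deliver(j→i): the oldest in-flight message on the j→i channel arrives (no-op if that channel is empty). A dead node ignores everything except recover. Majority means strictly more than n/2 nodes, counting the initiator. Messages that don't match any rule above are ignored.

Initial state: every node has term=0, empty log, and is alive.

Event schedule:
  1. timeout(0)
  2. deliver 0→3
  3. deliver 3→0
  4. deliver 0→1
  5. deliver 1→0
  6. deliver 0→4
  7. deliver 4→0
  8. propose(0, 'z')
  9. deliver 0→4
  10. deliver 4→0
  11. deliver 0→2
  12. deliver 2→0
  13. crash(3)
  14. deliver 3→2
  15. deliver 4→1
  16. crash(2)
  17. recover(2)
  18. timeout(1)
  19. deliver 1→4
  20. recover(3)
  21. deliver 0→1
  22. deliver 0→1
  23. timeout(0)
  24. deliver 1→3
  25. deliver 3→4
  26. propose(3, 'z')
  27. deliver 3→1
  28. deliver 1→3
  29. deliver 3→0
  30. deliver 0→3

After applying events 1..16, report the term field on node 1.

e1 timeout(0): 0[cand,t=1,-]
e2 deliver 0→3: 3[foll,t=1,-]
e3 deliver 3→0: ·
e4 deliver 0→1: 1[foll,t=1,-]
e5 deliver 1→0: 0[lead,t=1,-]
e6 deliver 0→4: 4[foll,t=1,-]
e7 deliver 4→0: ·
e8 propose(0,'z'): 0[lead,t=1,z]
e9 deliver 0→4: 4[foll,t=1,z]
e10 deliver 4→0: ·
e11 deliver 0→2: 2[foll,t=1,-]
e12 deliver 2→0: ·
e13 crash(3): 3[✗foll,t=1,-]
e14 deliver 3→2: ·
e15 deliver 4→1: ·
e16 crash(2): 2[✗foll,t=1,-]

1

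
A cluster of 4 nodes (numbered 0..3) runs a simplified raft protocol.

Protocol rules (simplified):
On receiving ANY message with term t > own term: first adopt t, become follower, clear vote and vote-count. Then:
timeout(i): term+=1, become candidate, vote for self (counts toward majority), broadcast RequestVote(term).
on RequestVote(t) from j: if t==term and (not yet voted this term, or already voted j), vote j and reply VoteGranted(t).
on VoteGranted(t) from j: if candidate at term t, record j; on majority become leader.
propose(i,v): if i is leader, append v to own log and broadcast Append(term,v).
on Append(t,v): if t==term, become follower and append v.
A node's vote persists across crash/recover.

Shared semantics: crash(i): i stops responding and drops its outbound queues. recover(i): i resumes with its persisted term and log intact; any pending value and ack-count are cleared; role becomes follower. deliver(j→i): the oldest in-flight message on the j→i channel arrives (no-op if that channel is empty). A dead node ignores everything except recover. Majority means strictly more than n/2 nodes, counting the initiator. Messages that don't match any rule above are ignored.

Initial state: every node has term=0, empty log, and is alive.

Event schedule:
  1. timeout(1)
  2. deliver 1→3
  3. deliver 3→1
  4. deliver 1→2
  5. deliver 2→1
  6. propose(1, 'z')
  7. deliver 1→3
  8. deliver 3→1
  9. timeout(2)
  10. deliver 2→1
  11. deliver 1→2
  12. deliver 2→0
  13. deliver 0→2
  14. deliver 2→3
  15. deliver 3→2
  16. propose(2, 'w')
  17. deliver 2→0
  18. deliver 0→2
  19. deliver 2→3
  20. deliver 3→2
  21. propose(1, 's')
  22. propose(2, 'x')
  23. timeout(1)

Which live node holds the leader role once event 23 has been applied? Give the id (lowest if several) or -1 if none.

[1] timeout(1) → N1(cand t1 [-])
[2] deliver 1→3 → N3(foll t1 [-])
[3] deliver 3→1 → ∅
[4] deliver 1→2 → N2(foll t1 [-])
[5] deliver 2→1 → N1(lead t1 [-])
[6] propose(1,'z') → N1(lead t1 [z])
[7] deliver 1→3 → N3(foll t1 [z])
[8] deliver 3→1 → ∅
[9] timeout(2) → N2(cand t2 [-])
[10] deliver 2→1 → N1(foll t2 [z])
[11] deliver 1→2 → ∅
[12] deliver 2→0 → N0(foll t2 [-])
[13] deliver 0→2 → ∅
[14] deliver 2→3 → N3(foll t2 [z])
[15] deliver 3→2 → N2(lead t2 [-])
[16] propose(2,'w') → N2(lead t2 [w])
[17] deliver 2→0 → N0(foll t2 [w])
[18] deliver 0→2 → ∅
[19] deliver 2→3 → N3(foll t2 [z,w])
[20] deliver 3→2 → ∅
[21] propose(1,'s') → ∅
[22] propose(2,'x') → N2(lead t2 [w,x])
[23] timeout(1) → N1(cand t3 [z])

2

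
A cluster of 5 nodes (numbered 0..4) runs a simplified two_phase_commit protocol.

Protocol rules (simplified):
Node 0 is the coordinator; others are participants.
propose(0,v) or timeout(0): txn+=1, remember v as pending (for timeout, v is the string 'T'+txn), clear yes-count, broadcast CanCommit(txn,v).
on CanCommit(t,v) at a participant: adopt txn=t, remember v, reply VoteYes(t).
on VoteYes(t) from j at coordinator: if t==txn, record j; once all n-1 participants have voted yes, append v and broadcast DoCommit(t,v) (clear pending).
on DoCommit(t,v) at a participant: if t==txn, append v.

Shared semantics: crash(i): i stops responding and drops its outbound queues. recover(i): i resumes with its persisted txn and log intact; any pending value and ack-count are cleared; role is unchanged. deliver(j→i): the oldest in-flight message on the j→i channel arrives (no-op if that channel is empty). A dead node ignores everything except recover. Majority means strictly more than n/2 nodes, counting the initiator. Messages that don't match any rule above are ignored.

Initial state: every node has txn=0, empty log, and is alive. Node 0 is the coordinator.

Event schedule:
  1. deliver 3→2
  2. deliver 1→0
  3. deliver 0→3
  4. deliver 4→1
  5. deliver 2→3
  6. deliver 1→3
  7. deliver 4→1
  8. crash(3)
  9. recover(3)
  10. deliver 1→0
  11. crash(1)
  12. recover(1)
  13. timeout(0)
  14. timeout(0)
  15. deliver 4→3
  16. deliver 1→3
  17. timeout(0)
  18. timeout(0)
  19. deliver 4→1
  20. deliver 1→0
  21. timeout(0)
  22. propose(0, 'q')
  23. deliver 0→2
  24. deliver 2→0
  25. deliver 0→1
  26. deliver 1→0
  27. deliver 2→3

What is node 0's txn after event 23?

e1 deliver 3→2: ·
e2 deliver 1→0: ·
e3 deliver 0→3: ·
e4 deliver 4→1: ·
e5 deliver 2→3: ·
e6 deliver 1→3: ·
e7 deliver 4→1: ·
e8 crash(3): 3[✗part,t=0,-]
e9 recover(3): 3[part,t=0,-]
e10 deliver 1→0: ·
e11 crash(1): 1[✗part,t=0,-]
e12 recover(1): 1[part,t=0,-]
e13 timeout(0): 0[coor,t=1,-]
e14 timeout(0): 0[coor,t=2,-]
e15 deliver 4→3: ·
e16 deliver 1→3: ·
e17 timeout(0): 0[coor,t=3,-]
e18 timeout(0): 0[coor,t=4,-]
e19 deliver 4→1: ·
e20 deliver 1→0: ·
e21 timeout(0): 0[coor,t=5,-]
e22 propose(0,'q'): 0[coor,t=6,-]
e23 deliver 0→2: 2[part,t=1,-]

6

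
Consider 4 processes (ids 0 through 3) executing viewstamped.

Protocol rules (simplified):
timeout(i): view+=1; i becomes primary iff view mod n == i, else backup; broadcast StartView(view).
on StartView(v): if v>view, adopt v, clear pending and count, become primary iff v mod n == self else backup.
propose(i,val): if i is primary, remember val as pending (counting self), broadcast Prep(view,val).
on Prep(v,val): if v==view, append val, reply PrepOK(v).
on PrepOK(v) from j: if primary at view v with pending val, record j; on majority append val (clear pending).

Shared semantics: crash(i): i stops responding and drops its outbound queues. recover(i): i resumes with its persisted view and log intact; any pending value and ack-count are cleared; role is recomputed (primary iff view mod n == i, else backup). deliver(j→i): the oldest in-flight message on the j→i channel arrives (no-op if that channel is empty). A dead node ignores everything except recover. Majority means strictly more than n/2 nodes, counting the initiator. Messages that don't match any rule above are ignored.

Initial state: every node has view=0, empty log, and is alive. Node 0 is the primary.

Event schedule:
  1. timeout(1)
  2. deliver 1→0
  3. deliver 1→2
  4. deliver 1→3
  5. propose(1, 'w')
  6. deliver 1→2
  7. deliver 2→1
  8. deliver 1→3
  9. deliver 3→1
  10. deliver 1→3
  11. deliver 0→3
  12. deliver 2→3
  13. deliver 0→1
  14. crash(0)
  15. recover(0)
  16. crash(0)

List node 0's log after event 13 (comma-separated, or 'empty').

empty

e1 timeout(1): 1[prim,v=1,-]
e2 deliver 1→0: 0[back,v=1,-]
e3 deliver 1→2: 2[back,v=1,-]
e4 deliver 1→3: 3[back,v=1,-]
e5 propose(1,'w'): ·
e6 deliver 1→2: 2[back,v=1,w]
e7 deliver 2→1: ·
e8 deliver 1→3: 3[back,v=1,w]
e9 deliver 3→1: 1[prim,v=1,w]
e10 deliver 1→3: ·
e11 deliver 0→3: ·
e12 deliver 2→3: ·
e13 deliver 0→1: ·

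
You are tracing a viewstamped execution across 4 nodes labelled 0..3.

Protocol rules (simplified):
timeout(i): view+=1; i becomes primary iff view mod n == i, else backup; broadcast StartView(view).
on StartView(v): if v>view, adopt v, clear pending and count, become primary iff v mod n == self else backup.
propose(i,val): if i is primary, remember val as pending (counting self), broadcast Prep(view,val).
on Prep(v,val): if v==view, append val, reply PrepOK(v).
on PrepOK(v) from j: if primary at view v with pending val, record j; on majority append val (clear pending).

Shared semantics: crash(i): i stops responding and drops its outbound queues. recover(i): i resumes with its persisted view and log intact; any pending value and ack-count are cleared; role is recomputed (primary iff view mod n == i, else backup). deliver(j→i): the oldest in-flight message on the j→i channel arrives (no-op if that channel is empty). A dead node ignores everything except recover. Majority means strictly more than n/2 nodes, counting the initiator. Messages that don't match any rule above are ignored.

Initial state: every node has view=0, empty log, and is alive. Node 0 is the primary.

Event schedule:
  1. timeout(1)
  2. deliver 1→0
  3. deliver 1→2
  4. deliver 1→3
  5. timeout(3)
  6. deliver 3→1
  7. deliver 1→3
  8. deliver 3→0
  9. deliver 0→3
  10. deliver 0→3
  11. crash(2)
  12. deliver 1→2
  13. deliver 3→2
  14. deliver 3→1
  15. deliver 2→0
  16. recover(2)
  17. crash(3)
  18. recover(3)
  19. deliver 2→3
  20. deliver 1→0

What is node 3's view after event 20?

[1] timeout(1) → N1(prim v1 [-])
[2] deliver 1→0 → N0(back v1 [-])
[3] deliver 1→2 → N2(back v1 [-])
[4] deliver 1→3 → N3(back v1 [-])
[5] timeout(3) → N3(back v2 [-])
[6] deliver 3→1 → N1(back v2 [-])
[7] deliver 1→3 → ∅
[8] deliver 3→0 → N0(back v2 [-])
[9] deliver 0→3 → ∅
[10] deliver 0→3 → ∅
[11] crash(2) → N2(✗back v1 [-])
[12] deliver 1→2 → ∅
[13] deliver 3→2 → ∅
[14] deliver 3→1 → ∅
[15] deliver 2→0 → ∅
[16] recover(2) → N2(back v1 [-])
[17] crash(3) → N3(✗back v2 [-])
[18] recover(3) → N3(back v2 [-])
[19] deliver 2→3 → ∅
[20] deliver 1→0 → ∅

2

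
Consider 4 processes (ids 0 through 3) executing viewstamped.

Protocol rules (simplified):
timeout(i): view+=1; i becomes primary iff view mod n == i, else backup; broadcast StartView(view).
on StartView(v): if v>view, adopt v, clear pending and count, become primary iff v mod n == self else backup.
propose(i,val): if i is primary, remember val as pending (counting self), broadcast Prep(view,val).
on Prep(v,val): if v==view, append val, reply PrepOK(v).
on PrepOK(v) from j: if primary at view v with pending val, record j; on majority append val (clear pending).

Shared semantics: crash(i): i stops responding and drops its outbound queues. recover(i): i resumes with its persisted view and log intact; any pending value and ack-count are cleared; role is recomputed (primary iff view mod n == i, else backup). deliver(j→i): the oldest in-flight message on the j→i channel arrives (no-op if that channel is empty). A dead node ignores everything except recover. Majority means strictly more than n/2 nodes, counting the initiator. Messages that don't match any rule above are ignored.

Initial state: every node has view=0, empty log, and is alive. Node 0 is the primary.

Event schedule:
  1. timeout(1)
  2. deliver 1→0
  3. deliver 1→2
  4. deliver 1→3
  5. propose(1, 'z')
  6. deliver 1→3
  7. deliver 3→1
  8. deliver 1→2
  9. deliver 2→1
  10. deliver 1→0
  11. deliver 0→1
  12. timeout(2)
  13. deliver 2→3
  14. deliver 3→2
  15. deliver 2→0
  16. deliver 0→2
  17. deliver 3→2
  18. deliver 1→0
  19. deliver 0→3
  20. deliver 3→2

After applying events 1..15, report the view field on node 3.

e1 timeout(1): 1[prim,v=1,-]
e2 deliver 1→0: 0[back,v=1,-]
e3 deliver 1→2: 2[back,v=1,-]
e4 deliver 1→3: 3[back,v=1,-]
e5 propose(1,'z'): ·
e6 deliver 1→3: 3[back,v=1,z]
e7 deliver 3→1: ·
e8 deliver 1→2: 2[back,v=1,z]
e9 deliver 2→1: 1[prim,v=1,z]
e10 deliver 1→0: 0[back,v=1,z]
e11 deliver 0→1: ·
e12 timeout(2): 2[prim,v=2,z]
e13 deliver 2→3: 3[back,v=2,z]
e14 deliver 3→2: ·
e15 deliver 2→0: 0[back,v=2,z]

2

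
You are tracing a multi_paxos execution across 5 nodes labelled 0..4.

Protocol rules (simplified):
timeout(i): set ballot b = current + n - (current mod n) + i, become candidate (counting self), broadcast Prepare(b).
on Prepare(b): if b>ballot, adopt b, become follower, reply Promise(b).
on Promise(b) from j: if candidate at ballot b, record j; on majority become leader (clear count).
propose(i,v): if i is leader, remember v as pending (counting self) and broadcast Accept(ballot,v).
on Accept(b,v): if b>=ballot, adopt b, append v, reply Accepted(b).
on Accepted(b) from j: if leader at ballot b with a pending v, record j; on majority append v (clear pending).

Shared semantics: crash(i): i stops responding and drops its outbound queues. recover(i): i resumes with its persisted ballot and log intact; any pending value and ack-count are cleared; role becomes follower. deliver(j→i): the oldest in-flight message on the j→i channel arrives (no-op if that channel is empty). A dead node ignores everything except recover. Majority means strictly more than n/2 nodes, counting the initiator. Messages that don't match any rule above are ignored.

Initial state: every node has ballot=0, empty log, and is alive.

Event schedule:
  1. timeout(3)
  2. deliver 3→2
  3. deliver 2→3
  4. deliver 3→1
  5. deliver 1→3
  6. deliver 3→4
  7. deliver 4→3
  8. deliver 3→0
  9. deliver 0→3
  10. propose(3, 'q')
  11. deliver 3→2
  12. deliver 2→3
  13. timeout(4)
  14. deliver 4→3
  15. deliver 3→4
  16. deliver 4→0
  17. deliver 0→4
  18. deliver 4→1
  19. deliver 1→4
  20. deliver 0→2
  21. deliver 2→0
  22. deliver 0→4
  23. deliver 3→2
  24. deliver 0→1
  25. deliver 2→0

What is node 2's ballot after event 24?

step 1 timeout(3): 3={cand,b=8,log=-}
step 2 deliver 3→2: 2={foll,b=8,log=-}
step 3 deliver 2→3: —
step 4 deliver 3→1: 1={foll,b=8,log=-}
step 5 deliver 1→3: 3={lead,b=8,log=-}
step 6 deliver 3→4: 4={foll,b=8,log=-}
step 7 deliver 4→3: —
step 8 deliver 3→0: 0={foll,b=8,log=-}
step 9 deliver 0→3: —
step 10 propose(3,'q'): —
step 11 deliver 3→2: 2={foll,b=8,log=q}
step 12 deliver 2→3: —
step 13 timeout(4): 4={cand,b=14,log=-}
step 14 deliver 4→3: 3={foll,b=14,log=-}
step 15 deliver 3→4: —
step 16 deliver 4→0: 0={foll,b=14,log=-}
step 17 deliver 0→4: —
step 18 deliver 4→1: 1={foll,b=14,log=-}
step 19 deliver 1→4: 4={lead,b=14,log=-}
step 20 deliver 0→2: —
step 21 deliver 2→0: —
step 22 deliver 0→4: —
step 23 deliver 3→2: —
step 24 deliver 0→1: —

8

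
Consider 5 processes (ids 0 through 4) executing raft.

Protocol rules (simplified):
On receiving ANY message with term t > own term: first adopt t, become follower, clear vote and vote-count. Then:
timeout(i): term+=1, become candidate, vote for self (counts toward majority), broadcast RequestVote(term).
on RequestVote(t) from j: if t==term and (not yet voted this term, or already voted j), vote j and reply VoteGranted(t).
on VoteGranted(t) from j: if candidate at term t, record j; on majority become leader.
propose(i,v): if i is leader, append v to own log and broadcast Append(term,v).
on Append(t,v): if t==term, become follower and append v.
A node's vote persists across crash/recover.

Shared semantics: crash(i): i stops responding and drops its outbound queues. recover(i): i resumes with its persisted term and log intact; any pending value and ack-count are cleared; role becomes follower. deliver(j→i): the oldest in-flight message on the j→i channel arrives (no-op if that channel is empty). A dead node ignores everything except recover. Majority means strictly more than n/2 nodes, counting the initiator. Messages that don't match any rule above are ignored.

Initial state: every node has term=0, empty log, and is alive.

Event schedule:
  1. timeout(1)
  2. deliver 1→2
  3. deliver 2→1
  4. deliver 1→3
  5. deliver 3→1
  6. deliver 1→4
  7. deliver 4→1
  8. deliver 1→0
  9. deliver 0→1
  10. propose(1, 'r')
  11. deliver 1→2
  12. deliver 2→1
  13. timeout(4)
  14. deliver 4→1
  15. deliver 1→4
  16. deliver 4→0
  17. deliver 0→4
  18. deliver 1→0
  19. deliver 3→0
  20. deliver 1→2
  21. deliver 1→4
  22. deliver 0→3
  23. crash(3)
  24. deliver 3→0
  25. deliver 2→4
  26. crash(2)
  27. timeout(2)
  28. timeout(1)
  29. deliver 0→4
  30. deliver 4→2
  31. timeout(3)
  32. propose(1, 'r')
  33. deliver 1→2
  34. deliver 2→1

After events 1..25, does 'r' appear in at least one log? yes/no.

yes

step 1 timeout(1): 1={cand,t=1,log=-}
step 2 deliver 1→2: 2={foll,t=1,log=-}
step 3 deliver 2→1: —
step 4 deliver 1→3: 3={foll,t=1,log=-}
step 5 deliver 3→1: 1={lead,t=1,log=-}
step 6 deliver 1→4: 4={foll,t=1,log=-}
step 7 deliver 4→1: —
step 8 deliver 1→0: 0={foll,t=1,log=-}
step 9 deliver 0→1: —
step 10 propose(1,'r'): 1={lead,t=1,log=r}
step 11 deliver 1→2: 2={foll,t=1,log=r}
step 12 deliver 2→1: —
step 13 timeout(4): 4={cand,t=2,log=-}
step 14 deliver 4→1: 1={foll,t=2,log=r}
step 15 deliver 1→4: —
step 16 deliver 4→0: 0={foll,t=2,log=-}
step 17 deliver 0→4: —
step 18 deliver 1→0: —
step 19 deliver 3→0: —
step 20 deliver 1→2: —
step 21 deliver 1→4: 4={lead,t=2,log=-}
step 22 deliver 0→3: —
step 23 crash(3): 3={✗foll,t=1,log=-}
step 24 deliver 3→0: —
step 25 deliver 2→4: —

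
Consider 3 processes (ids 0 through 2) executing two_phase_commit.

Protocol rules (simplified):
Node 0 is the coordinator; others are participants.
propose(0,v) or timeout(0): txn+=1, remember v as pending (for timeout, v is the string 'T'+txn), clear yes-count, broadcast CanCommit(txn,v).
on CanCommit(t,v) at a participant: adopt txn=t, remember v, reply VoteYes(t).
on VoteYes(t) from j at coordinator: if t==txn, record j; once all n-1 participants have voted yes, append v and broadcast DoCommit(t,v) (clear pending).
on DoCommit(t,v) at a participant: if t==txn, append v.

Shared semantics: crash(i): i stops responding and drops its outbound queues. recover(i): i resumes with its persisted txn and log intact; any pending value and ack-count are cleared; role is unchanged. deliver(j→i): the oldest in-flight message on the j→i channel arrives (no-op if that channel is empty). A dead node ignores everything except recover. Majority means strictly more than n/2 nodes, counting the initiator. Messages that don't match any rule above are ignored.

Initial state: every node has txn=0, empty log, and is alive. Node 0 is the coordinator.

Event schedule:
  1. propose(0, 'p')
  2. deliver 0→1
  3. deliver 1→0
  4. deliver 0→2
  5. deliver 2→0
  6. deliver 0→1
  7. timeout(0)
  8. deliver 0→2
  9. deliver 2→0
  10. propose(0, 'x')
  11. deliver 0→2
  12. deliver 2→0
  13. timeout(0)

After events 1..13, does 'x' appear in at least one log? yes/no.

after 1 — propose(0,'p'): n0:coor/t1/[-]
after 2 — deliver 0→1: n1:part/t1/[-]
after 3 — deliver 1→0: ·
after 4 — deliver 0→2: n2:part/t1/[-]
after 5 — deliver 2→0: n0:coor/t1/[p]
after 6 — deliver 0→1: n1:part/t1/[p]
after 7 — timeout(0): n0:coor/t2/[p]
after 8 — deliver 0→2: n2:part/t1/[p]
after 9 — deliver 2→0: ·
after 10 — propose(0,'x'): n0:coor/t3/[p]
after 11 — deliver 0→2: n2:part/t2/[p]
after 12 — deliver 2→0: ·
after 13 — timeout(0): n0:coor/t4/[p]

no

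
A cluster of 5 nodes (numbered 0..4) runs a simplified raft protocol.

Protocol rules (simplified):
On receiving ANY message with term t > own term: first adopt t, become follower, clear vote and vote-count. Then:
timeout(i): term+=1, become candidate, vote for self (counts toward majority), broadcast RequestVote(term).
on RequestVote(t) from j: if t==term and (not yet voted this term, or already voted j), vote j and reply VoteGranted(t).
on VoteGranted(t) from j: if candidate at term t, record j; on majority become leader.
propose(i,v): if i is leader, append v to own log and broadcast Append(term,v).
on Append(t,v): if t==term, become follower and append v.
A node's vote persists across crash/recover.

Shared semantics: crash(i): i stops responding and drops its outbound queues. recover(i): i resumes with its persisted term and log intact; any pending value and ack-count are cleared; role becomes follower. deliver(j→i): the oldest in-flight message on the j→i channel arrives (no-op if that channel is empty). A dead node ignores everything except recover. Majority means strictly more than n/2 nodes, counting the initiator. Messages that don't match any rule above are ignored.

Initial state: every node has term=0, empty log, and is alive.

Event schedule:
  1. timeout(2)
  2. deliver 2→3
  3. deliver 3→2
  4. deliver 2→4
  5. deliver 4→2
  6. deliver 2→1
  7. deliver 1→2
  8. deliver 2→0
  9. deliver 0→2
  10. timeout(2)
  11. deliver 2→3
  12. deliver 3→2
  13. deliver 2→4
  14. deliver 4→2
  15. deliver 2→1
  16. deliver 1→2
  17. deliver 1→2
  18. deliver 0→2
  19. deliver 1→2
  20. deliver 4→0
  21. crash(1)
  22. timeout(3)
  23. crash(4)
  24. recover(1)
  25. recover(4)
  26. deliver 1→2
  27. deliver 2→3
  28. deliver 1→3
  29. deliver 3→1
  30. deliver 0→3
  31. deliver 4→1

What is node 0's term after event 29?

1. timeout(2):  <2:cand t1 ->
2. deliver 2→3:  <3:foll t1 ->
3. deliver 3→2:  nop
4. deliver 2→4:  <4:foll t1 ->
5. deliver 4→2:  <2:lead t1 ->
6. deliver 2→1:  <1:foll t1 ->
7. deliver 1→2:  nop
8. deliver 2→0:  <0:foll t1 ->
9. deliver 0→2:  nop
10. timeout(2):  <2:cand t2 ->
11. deliver 2→3:  <3:foll t2 ->
12. deliver 3→2:  nop
13. deliver 2→4:  <4:foll t2 ->
14. deliver 4→2:  <2:lead t2 ->
15. deliver 2→1:  <1:foll t2 ->
16. deliver 1→2:  nop
17. deliver 1→2:  nop
18. deliver 0→2:  nop
19. deliver 1→2:  nop
20. deliver 4→0:  nop
21. crash(1):  <1:✗foll t2 ->
22. timeout(3):  <3:cand t3 ->
23. crash(4):  <4:✗foll t2 ->
24. recover(1):  <1:foll t2 ->
25. recover(4):  <4:foll t2 ->
26. deliver 1→2:  nop
27. deliver 2→3:  nop
28. deliver 1→3:  nop
29. deliver 3→1:  <1:foll t3 ->

1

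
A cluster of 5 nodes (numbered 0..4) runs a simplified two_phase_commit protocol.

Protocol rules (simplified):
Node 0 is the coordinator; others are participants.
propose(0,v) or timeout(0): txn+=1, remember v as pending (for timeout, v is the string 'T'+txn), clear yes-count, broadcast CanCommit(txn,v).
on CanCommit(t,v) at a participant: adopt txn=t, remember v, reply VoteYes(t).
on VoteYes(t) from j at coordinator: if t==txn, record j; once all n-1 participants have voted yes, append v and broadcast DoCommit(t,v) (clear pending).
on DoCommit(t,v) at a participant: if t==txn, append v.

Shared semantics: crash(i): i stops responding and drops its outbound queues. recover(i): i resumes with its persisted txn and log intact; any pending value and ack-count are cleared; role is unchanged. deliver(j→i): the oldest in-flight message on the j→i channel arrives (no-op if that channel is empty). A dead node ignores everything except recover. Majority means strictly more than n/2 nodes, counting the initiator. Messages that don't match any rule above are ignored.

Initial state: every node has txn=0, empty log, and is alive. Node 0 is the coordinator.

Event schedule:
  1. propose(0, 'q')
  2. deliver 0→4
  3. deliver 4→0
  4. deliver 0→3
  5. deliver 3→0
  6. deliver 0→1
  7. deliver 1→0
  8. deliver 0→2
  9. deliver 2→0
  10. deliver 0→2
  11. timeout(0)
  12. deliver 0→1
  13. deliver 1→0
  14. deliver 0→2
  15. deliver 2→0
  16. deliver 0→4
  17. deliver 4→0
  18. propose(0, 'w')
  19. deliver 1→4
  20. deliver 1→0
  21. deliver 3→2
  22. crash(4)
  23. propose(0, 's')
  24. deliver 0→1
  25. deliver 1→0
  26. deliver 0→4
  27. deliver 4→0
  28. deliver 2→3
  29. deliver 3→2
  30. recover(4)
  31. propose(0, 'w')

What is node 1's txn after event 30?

2

e1 propose(0,'q'): 0[coor,t=1,-]
e2 deliver 0→4: 4[part,t=1,-]
e3 deliver 4→0: ·
e4 deliver 0→3: 3[part,t=1,-]
e5 deliver 3→0: ·
e6 deliver 0→1: 1[part,t=1,-]
e7 deliver 1→0: ·
e8 deliver 0→2: 2[part,t=1,-]
e9 deliver 2→0: 0[coor,t=1,q]
e10 deliver 0→2: 2[part,t=1,q]
e11 timeout(0): 0[coor,t=2,q]
e12 deliver 0→1: 1[part,t=1,q]
e13 deliver 1→0: ·
e14 deliver 0→2: 2[part,t=2,q]
e15 deliver 2→0: ·
e16 deliver 0→4: 4[part,t=1,q]
e17 deliver 4→0: ·
e18 propose(0,'w'): 0[coor,t=3,q]
e19 deliver 1→4: ·
e20 deliver 1→0: ·
e21 deliver 3→2: ·
e22 crash(4): 4[✗part,t=1,q]
e23 propose(0,'s'): 0[coor,t=4,q]
e24 deliver 0→1: 1[part,t=2,q]
e25 deliver 1→0: ·
e26 deliver 0→4: ·
e27 deliver 4→0: ·
e28 deliver 2→3: ·
e29 deliver 3→2: ·
e30 recover(4): 4[part,t=1,q]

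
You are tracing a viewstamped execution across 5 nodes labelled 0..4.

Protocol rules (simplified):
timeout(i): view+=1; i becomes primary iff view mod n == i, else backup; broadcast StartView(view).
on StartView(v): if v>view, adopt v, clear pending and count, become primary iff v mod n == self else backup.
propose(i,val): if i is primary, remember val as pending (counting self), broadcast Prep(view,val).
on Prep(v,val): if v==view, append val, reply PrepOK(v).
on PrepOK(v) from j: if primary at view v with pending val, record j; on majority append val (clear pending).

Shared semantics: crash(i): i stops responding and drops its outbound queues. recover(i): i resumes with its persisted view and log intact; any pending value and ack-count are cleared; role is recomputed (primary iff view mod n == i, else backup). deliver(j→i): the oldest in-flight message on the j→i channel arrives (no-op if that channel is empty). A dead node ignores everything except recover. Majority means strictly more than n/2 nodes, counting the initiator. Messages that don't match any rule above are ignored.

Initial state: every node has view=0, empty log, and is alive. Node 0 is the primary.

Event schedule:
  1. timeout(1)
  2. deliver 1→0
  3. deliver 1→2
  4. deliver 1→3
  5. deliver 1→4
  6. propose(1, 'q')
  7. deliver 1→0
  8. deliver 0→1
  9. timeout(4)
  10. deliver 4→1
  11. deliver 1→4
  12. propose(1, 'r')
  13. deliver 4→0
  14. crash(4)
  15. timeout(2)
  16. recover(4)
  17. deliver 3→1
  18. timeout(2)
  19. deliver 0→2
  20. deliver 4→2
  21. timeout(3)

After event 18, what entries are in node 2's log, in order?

after 1 — timeout(1): n1:prim/v1/[-]
after 2 — deliver 1→0: n0:back/v1/[-]
after 3 — deliver 1→2: n2:back/v1/[-]
after 4 — deliver 1→3: n3:back/v1/[-]
after 5 — deliver 1→4: n4:back/v1/[-]
after 6 — propose(1,'q'): ·
after 7 — deliver 1→0: n0:back/v1/[q]
after 8 — deliver 0→1: ·
after 9 — timeout(4): n4:back/v2/[-]
after 10 — deliver 4→1: n1:back/v2/[-]
after 11 — deliver 1→4: ·
after 12 — propose(1,'r'): ·
after 13 — deliver 4→0: n0:back/v2/[q]
after 14 — crash(4): n4:✗back/v2/[-]
after 15 — timeout(2): n2:prim/v2/[-]
after 16 — recover(4): n4:back/v2/[-]
after 17 — deliver 3→1: ·
after 18 — timeout(2): n2:back/v3/[-]

empty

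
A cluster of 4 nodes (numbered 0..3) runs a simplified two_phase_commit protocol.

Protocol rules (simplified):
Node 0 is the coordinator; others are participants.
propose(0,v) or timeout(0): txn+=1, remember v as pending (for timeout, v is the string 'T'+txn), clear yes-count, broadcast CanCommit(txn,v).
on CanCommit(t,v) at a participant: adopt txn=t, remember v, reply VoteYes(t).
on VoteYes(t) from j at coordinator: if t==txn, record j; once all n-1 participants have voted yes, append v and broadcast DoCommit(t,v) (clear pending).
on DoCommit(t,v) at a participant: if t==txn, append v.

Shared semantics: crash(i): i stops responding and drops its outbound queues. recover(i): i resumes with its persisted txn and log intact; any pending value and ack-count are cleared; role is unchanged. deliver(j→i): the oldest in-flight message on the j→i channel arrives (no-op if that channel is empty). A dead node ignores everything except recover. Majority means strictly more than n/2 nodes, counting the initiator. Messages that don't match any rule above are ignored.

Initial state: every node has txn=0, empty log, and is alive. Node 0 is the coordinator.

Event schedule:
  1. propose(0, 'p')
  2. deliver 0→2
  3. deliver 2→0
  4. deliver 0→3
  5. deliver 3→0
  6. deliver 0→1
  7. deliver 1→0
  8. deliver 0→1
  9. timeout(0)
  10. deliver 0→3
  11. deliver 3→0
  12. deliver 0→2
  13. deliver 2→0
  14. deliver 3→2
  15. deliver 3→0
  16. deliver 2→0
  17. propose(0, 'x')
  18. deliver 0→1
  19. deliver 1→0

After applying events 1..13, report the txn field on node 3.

1

e1 propose(0,'p'): 0[coor,t=1,-]
e2 deliver 0→2: 2[part,t=1,-]
e3 deliver 2→0: ·
e4 deliver 0→3: 3[part,t=1,-]
e5 deliver 3→0: ·
e6 deliver 0→1: 1[part,t=1,-]
e7 deliver 1→0: 0[coor,t=1,p]
e8 deliver 0→1: 1[part,t=1,p]
e9 timeout(0): 0[coor,t=2,p]
e10 deliver 0→3: 3[part,t=1,p]
e11 deliver 3→0: ·
e12 deliver 0→2: 2[part,t=1,p]
e13 deliver 2→0: ·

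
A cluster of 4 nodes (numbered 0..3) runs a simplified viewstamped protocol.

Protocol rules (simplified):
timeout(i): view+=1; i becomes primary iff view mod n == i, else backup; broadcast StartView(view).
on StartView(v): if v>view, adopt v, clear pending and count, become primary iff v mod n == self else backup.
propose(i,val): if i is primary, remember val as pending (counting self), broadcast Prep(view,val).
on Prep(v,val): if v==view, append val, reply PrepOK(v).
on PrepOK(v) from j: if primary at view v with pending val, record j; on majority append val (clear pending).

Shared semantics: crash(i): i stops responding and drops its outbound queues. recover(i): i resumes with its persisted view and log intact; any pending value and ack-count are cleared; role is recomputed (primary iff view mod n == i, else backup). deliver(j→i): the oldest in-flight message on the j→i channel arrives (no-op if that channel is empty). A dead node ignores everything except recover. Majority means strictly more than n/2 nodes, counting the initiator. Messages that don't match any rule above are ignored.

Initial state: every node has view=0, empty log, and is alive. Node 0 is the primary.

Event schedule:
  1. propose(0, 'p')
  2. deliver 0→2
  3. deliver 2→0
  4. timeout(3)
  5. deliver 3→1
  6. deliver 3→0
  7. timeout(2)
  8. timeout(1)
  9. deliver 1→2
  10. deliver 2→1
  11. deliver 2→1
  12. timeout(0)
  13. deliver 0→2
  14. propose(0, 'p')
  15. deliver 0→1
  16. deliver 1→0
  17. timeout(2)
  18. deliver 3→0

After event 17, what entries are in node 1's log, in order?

empty

1. propose(0,'p'):  nop
2. deliver 0→2:  <2:back v0 p>
3. deliver 2→0:  nop
4. timeout(3):  <3:back v1 ->
5. deliver 3→1:  <1:prim v1 ->
6. deliver 3→0:  <0:back v1 ->
7. timeout(2):  <2:back v1 p>
8. timeout(1):  <1:back v2 ->
9. deliver 1→2:  <2:prim v2 p>
10. deliver 2→1:  nop
11. deliver 2→1:  nop
12. timeout(0):  <0:back v2 ->
13. deliver 0→2:  nop
14. propose(0,'p'):  nop
15. deliver 0→1:  nop
16. deliver 1→0:  nop
17. timeout(2):  <2:back v3 p>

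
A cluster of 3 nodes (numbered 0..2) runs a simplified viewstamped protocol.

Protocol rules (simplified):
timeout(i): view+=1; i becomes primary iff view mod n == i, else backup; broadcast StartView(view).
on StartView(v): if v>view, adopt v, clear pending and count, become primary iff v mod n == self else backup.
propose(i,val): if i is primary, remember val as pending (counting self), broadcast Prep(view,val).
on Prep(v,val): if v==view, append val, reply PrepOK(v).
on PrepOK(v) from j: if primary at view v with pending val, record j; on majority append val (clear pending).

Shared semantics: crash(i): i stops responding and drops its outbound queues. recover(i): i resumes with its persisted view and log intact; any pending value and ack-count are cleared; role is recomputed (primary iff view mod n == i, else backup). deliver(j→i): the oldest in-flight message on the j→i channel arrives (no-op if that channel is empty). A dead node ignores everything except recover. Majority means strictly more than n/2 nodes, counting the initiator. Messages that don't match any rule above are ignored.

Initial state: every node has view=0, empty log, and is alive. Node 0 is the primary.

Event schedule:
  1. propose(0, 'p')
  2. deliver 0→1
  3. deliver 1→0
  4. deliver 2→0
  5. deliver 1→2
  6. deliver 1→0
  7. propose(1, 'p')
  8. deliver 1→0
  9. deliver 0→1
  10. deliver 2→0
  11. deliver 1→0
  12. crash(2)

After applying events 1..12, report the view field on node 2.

0

after 1 — propose(0,'p'): ·
after 2 — deliver 0→1: n1:back/v0/[p]
after 3 — deliver 1→0: n0:prim/v0/[p]
after 4 — deliver 2→0: ·
after 5 — deliver 1→2: ·
after 6 — deliver 1→0: ·
after 7 — propose(1,'p'): ·
after 8 — deliver 1→0: ·
after 9 — deliver 0→1: ·
after 10 — deliver 2→0: ·
after 11 — deliver 1→0: ·
after 12 — crash(2): n2:✗back/v0/[-]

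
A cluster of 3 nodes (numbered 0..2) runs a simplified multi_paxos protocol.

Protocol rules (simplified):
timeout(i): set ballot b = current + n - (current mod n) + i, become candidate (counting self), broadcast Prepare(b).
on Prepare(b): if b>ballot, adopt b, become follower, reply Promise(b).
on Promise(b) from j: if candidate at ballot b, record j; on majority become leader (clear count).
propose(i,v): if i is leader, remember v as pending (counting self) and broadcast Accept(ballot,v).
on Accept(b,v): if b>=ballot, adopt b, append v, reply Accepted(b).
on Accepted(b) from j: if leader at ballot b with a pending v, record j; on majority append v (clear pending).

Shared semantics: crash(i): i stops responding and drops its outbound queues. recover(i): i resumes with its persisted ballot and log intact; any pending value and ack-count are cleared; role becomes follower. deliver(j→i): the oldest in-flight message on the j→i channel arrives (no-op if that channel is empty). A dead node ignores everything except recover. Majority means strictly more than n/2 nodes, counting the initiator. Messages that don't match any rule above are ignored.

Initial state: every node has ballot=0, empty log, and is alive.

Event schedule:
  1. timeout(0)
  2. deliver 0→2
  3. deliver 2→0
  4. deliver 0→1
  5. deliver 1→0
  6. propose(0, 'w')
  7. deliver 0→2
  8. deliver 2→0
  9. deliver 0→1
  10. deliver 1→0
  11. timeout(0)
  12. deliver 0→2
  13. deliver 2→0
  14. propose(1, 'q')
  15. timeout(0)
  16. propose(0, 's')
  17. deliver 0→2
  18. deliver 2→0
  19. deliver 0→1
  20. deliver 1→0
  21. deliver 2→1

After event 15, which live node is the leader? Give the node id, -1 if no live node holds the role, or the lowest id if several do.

after 1 — timeout(0): n0:cand/b3/[-]
after 2 — deliver 0→2: n2:foll/b3/[-]
after 3 — deliver 2→0: n0:lead/b3/[-]
after 4 — deliver 0→1: n1:foll/b3/[-]
after 5 — deliver 1→0: ·
after 6 — propose(0,'w'): ·
after 7 — deliver 0→2: n2:foll/b3/[w]
after 8 — deliver 2→0: n0:lead/b3/[w]
after 9 — deliver 0→1: n1:foll/b3/[w]
after 10 — deliver 1→0: ·
after 11 — timeout(0): n0:cand/b6/[w]
after 12 — deliver 0→2: n2:foll/b6/[w]
after 13 — deliver 2→0: n0:lead/b6/[w]
after 14 — propose(1,'q'): ·
after 15 — timeout(0): n0:cand/b9/[w]

-1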